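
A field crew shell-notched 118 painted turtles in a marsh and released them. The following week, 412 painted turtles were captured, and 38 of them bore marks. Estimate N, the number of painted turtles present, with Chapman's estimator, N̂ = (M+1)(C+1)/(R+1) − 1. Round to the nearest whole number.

N̂ = (118+1)(412+1)/(38+1) − 1 = 119·413/39 − 1
= 49147/39 − 1 ≈ 1260.2 − 1 ≈ 1259.2 → 1259

N ≈ 1259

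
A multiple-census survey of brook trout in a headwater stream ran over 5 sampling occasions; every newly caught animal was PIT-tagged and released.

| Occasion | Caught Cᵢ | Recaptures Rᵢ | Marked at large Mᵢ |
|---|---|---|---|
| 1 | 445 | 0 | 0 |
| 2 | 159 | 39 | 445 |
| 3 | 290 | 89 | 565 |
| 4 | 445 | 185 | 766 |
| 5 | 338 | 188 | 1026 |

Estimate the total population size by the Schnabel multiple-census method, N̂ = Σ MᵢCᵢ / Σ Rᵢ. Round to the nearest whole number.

N ≈ 1841

Σ MᵢCᵢ = 0·445 + 445·159 + 565·290 + 766·445 + 1026·338 = 0 + 70755 + 163850 + 340870 + 346788 = 922263
Σ Rᵢ = 0 + 39 + 89 + 185 + 188 = 501
N̂ = 922263 / 501 ≈ 1840.8 → 1841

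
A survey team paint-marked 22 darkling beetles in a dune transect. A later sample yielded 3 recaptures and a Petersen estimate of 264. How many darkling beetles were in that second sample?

C = 36

From N = M·C/R: C = N·R / M = 264·3 / 22 = 792 / 22 = 36.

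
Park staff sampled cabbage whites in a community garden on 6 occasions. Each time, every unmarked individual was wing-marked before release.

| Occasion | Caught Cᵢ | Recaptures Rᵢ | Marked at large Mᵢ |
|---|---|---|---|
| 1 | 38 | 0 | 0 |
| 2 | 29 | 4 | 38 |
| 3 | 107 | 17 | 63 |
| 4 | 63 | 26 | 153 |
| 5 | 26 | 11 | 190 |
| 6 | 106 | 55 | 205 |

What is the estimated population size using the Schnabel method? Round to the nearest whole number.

N ≈ 391

Σ MᵢCᵢ = 0·38 + 38·29 + 63·107 + 153·63 + 190·26 + 205·106 = 0 + 1102 + 6741 + 9639 + 4940 + 21730 = 44152
Σ Rᵢ = 0 + 4 + 17 + 26 + 11 + 55 = 113
N̂ = 44152 / 113 ≈ 390.7 → 391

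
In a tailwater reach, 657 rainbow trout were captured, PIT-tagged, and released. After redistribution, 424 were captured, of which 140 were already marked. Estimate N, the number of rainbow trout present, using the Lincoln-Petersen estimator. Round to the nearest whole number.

N ≈ 1990

If marked individuals mix randomly, R/C ≈ M/N, giving N ≈ M·C/R.
N = (657 × 424) / 140 = 278568 / 140 ≈ 1989.8 → 1990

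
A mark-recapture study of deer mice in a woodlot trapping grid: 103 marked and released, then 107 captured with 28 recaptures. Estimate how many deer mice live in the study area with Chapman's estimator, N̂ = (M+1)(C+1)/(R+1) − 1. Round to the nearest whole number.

N̂ = (103+1)(107+1)/(28+1) − 1 = 104·108/29 − 1
= 11232/29 − 1 ≈ 387.3 − 1 ≈ 386.3 → 386

N ≈ 386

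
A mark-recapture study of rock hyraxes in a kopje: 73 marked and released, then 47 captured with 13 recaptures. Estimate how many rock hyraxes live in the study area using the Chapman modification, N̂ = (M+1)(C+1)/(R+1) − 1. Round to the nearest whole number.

N̂ = (73+1)(47+1)/(13+1) − 1 = 74·48/14 − 1
= 3552/14 − 1 ≈ 253.7 − 1 ≈ 252.7 → 253

N ≈ 253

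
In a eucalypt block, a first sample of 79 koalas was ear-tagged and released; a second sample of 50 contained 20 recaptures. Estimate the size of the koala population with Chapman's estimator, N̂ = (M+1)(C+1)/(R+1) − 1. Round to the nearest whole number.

N ≈ 193

N̂ = (79+1)(50+1)/(20+1) − 1 = 80·51/21 − 1
= 4080/21 − 1 ≈ 194.3 − 1 ≈ 193.3 → 193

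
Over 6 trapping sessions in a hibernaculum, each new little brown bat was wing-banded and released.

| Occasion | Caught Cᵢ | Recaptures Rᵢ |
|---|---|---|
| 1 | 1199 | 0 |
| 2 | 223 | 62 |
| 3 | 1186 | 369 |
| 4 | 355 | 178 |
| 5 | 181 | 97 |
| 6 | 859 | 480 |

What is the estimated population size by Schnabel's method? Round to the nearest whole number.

N ≈ 4362

Marked at large before each occasion: Mᵢ = Σⱼ<ᵢ (Cⱼ − Rⱼ) → M1=0, M2=1199, M3=1360, M4=2177, M5=2354, M6=2438
Σ MᵢCᵢ = 0·1199 + 1199·223 + 1360·1186 + 2177·355 + 2354·181 + 2438·859 = 0 + 267377 + 1612960 + 772835 + 426074 + 2094242 = 5173488
Σ Rᵢ = 0 + 62 + 369 + 178 + 97 + 480 = 1186
N̂ = 5173488 / 1186 ≈ 4362.1 → 4362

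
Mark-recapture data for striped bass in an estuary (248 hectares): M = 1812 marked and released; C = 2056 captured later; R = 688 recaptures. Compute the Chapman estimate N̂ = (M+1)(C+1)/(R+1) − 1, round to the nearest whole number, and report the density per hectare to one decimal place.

density ≈ 21.8 striped bass per hectare

N̂ = 1813·2057/689 − 1 = 3729341/689 − 1 ≈ 5411.7 → 5412
Density = N̂ / area = 5412 / 248 ≈ 21.82 → 21.8 per hectare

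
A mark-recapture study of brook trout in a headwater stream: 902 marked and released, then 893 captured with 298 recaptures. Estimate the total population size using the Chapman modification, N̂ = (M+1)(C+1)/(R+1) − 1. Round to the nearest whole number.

N̂ = (902+1)(893+1)/(298+1) − 1 = 903·894/299 − 1
= 807282/299 − 1 ≈ 2699.9 − 1 ≈ 2698.9 → 2699

N ≈ 2699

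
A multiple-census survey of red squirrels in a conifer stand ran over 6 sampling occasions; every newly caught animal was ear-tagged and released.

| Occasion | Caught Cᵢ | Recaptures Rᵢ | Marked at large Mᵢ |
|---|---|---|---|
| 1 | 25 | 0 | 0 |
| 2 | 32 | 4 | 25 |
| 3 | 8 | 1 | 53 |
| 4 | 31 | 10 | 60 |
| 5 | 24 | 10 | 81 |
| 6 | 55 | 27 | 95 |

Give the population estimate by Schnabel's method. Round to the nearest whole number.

Σ MᵢCᵢ = 0·25 + 25·32 + 53·8 + 60·31 + 81·24 + 95·55 = 0 + 800 + 424 + 1860 + 1944 + 5225 = 10253
Σ Rᵢ = 0 + 4 + 1 + 10 + 10 + 27 = 52
N̂ = 10253 / 52 ≈ 197.2 → 197

N ≈ 197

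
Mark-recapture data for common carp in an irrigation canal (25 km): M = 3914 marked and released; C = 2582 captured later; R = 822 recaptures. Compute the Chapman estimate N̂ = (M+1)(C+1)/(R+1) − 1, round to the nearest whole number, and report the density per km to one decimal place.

density ≈ 491.4 common carp per km

N̂ = 3915·2583/823 − 1 = 10112445/823 − 1 ≈ 12286.3 → 12286
Density = N̂ / area = 12286 / 25 ≈ 491.44 → 491.4 per km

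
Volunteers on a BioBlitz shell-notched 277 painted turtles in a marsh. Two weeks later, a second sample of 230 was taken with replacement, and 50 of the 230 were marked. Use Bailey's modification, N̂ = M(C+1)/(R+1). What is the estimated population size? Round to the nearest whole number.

N ≈ 1255

N̂ = 277·(230+1)/(50+1) = 277·231/51 = 63987/51 ≈ 1254.6 → 1255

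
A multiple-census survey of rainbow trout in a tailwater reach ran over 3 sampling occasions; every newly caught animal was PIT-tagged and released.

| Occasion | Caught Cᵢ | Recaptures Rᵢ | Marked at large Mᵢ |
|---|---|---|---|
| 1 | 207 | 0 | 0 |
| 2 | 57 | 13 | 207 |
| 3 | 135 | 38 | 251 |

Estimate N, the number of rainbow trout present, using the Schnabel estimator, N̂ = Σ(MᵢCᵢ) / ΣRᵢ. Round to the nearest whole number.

N ≈ 896

Σ MᵢCᵢ = 0·207 + 207·57 + 251·135 = 0 + 11799 + 33885 = 45684
Σ Rᵢ = 0 + 13 + 38 = 51
N̂ = 45684 / 51 ≈ 895.8 → 896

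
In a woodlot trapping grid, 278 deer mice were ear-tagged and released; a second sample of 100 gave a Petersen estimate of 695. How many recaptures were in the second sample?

From N = M·C/R: R = M·C / N = 278·100 / 695 = 27800 / 695 = 40.

R = 40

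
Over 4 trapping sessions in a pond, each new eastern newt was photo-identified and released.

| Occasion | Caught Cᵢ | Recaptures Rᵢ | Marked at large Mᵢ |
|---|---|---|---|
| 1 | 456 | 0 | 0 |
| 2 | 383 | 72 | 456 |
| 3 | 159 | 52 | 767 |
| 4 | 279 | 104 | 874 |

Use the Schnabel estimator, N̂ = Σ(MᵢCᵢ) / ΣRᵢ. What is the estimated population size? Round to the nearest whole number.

N ≈ 2370

Σ MᵢCᵢ = 0·456 + 456·383 + 767·159 + 874·279 = 0 + 174648 + 121953 + 243846 = 540447
Σ Rᵢ = 0 + 72 + 52 + 104 = 228
N̂ = 540447 / 228 ≈ 2370.4 → 2370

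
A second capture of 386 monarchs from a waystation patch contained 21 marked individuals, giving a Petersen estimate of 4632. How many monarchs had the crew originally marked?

M = 252

From N = M·C/R: M = N·R / C = 4632·21 / 386 = 97272 / 386 = 252.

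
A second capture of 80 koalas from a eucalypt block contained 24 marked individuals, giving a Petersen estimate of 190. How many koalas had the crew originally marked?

From N = M·C/R: M = N·R / C = 190·24 / 80 = 4560 / 80 = 57.

M = 57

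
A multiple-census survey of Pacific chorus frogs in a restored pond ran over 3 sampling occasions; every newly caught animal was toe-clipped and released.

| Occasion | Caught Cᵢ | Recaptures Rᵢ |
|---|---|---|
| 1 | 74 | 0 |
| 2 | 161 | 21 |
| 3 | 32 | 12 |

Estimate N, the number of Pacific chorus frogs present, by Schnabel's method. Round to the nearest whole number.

Marked at large before each occasion: Mᵢ = Σⱼ<ᵢ (Cⱼ − Rⱼ) → M1=0, M2=74, M3=214
Σ MᵢCᵢ = 0·74 + 74·161 + 214·32 = 0 + 11914 + 6848 = 18762
Σ Rᵢ = 0 + 21 + 12 = 33
N̂ = 18762 / 33 ≈ 568.5 → 569

N ≈ 569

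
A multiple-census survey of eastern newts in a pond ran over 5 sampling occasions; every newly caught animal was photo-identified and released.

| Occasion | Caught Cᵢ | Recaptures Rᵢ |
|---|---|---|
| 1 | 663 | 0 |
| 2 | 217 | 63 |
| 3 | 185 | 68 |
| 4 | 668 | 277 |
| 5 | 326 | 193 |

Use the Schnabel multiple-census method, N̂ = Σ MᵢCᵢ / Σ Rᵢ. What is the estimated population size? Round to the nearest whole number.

Marked at large before each occasion: Mᵢ = Σⱼ<ᵢ (Cⱼ − Rⱼ) → M1=0, M2=663, M3=817, M4=934, M5=1325
Σ MᵢCᵢ = 0·663 + 663·217 + 817·185 + 934·668 + 1325·326 = 0 + 143871 + 151145 + 623912 + 431950 = 1350878
Σ Rᵢ = 0 + 63 + 68 + 277 + 193 = 601
N̂ = 1350878 / 601 ≈ 2247.7 → 2248

N ≈ 2248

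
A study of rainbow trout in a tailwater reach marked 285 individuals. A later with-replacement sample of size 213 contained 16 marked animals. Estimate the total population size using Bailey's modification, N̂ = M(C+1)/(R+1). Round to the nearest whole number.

N̂ = 285·(213+1)/(16+1) = 285·214/17 = 60990/17 ≈ 3587.6 → 3588

N ≈ 3588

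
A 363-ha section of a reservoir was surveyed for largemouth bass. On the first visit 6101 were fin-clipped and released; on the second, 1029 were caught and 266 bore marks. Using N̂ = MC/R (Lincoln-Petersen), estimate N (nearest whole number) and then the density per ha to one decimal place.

N̂ = 6101·1029/266 = 6277929/266 ≈ 23601.2 → 23601
Density = N̂ / area = 23601 / 363 ≈ 65.02 → 65.0 per ha

density ≈ 65.0 largemouth bass per ha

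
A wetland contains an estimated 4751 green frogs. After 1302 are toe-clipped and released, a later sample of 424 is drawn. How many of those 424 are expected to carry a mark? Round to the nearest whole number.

Expected recaptures E[R] = M·C / N.
E[R] = 1302 × 424 / 4751 = 552048 / 4751 ≈ 116.2 → 116

expected recaptures ≈ 116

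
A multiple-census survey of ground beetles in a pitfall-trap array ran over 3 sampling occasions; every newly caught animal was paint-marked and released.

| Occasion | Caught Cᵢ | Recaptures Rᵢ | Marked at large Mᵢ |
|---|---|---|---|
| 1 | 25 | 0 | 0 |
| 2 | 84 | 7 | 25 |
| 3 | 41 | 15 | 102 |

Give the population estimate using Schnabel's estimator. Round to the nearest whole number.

Σ MᵢCᵢ = 0·25 + 25·84 + 102·41 = 0 + 2100 + 4182 = 6282
Σ Rᵢ = 0 + 7 + 15 = 22
N̂ = 6282 / 22 ≈ 285.5 → 286

N ≈ 286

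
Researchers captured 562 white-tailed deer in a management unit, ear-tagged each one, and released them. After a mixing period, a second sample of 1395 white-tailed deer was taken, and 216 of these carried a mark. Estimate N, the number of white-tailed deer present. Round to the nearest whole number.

N ≈ 3630

If marked individuals mix randomly, R/C ≈ M/N, giving N ≈ M·C/R.
N = (562 × 1395) / 216 = 783990 / 216 ≈ 3629.6 → 3630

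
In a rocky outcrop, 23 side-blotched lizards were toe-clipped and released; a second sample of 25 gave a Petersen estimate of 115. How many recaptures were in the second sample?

R = 5

From N = M·C/R: R = M·C / N = 23·25 / 115 = 575 / 115 = 5.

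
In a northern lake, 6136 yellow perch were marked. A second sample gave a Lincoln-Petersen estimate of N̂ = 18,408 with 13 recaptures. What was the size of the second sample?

C = 39

From N = M·C/R: C = N·R / M = 18408·13 / 6136 = 239304 / 6136 = 39.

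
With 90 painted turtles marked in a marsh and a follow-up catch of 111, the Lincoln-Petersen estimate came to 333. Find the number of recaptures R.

R = 30

From N = M·C/R: R = M·C / N = 90·111 / 333 = 9990 / 333 = 30.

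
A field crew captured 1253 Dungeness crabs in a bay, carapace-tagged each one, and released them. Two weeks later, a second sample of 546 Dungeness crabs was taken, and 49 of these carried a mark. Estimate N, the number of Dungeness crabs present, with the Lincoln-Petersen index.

N = (1253 × 546) / 49 = 684138 / 49 = 13962

N = 13,962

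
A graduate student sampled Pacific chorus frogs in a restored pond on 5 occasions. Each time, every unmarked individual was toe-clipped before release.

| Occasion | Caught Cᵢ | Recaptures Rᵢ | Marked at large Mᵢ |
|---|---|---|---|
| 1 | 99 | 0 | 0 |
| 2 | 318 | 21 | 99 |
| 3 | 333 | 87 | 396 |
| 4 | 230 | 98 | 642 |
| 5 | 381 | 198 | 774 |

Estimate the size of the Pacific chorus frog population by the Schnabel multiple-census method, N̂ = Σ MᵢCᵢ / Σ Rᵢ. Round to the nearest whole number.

N ≈ 1500

Σ MᵢCᵢ = 0·99 + 99·318 + 396·333 + 642·230 + 774·381 = 0 + 31482 + 131868 + 147660 + 294894 = 605904
Σ Rᵢ = 0 + 21 + 87 + 98 + 198 = 404
N̂ = 605904 / 404 ≈ 1499.8 → 1500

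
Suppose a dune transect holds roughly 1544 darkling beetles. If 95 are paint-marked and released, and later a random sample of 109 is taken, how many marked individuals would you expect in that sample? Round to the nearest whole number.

expected recaptures ≈ 7

The marked fraction of the population is 95/1544, so in a sample of 109 expect C·(M/N) marked.
E[R] = 95 × 109 / 1544 = 10355 / 1544 ≈ 6.7 → 7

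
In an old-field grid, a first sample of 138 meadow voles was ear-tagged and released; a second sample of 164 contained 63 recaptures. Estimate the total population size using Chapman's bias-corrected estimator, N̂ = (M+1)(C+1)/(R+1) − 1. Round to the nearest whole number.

N̂ = (138+1)(164+1)/(63+1) − 1 = 139·165/64 − 1
= 22935/64 − 1 ≈ 358.4 − 1 ≈ 357.4 → 357

N ≈ 357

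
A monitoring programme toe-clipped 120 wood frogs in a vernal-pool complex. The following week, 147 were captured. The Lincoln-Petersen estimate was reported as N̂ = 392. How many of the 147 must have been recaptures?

R = 45

From N = M·C/R: R = M·C / N = 120·147 / 392 = 17640 / 392 = 45.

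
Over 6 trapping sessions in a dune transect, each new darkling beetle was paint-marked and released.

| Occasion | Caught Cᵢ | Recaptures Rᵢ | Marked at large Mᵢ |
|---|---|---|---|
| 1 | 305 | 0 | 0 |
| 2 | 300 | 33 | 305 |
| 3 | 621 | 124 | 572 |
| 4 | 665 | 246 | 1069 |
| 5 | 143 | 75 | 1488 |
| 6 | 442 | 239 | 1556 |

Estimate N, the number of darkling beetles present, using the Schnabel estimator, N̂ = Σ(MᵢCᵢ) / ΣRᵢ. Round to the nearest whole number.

Σ MᵢCᵢ = 0·305 + 305·300 + 572·621 + 1069·665 + 1488·143 + 1556·442 = 0 + 91500 + 355212 + 710885 + 212784 + 687752 = 2058133
Σ Rᵢ = 0 + 33 + 124 + 246 + 75 + 239 = 717
N̂ = 2058133 / 717 ≈ 2870.48 → 2870

N ≈ 2870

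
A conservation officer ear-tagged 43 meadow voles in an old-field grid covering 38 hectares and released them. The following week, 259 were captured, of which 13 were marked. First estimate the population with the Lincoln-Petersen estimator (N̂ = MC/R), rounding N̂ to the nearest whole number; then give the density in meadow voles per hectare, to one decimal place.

N̂ = 43·259/13 = 11137/13 ≈ 856.7 → 857
Density = N̂ / area = 857 / 38 ≈ 22.55 → 22.6 per hectare

density ≈ 22.6 meadow voles per hectare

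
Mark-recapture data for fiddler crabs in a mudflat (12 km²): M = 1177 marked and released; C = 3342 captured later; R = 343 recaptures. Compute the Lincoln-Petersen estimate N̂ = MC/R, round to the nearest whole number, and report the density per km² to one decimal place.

N̂ = 1177·3342/343 = 3933534/343 ≈ 11468.0 → 11468
Density = N̂ / area = 11468 / 12 ≈ 955.67 → 955.7 per km²

density ≈ 955.7 fiddler crabs per km²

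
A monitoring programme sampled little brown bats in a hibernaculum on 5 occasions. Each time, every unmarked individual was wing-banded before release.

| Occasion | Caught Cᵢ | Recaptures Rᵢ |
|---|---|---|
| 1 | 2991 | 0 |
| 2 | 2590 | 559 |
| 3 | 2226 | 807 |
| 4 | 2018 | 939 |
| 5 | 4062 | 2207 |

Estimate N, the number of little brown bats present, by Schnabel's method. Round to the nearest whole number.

N ≈ 13,845

Marked at large before each occasion: Mᵢ = Σⱼ<ᵢ (Cⱼ − Rⱼ) → M1=0, M2=2991, M3=5022, M4=6441, M5=7520
Σ MᵢCᵢ = 0·2991 + 2991·2590 + 5022·2226 + 6441·2018 + 7520·4062 = 0 + 7746690 + 11178972 + 12997938 + 30546240 = 62469840
Σ Rᵢ = 0 + 559 + 807 + 939 + 2207 = 4512
N̂ = 62469840 / 4512 ≈ 13845.3 → 13845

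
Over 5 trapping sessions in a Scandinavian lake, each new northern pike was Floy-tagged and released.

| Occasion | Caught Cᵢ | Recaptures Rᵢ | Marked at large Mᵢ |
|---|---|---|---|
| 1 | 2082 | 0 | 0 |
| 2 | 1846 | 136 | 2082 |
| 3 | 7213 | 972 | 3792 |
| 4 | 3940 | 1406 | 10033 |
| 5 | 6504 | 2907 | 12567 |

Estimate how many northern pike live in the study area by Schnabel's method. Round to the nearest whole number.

N ≈ 28,124

Σ MᵢCᵢ = 0·2082 + 2082·1846 + 3792·7213 + 10033·3940 + 12567·6504 = 0 + 3843372 + 27351696 + 39530020 + 81735768 = 152460856
Σ Rᵢ = 0 + 136 + 972 + 1406 + 2907 = 5421
N̂ = 152460856 / 5421 ≈ 28124.1 → 28124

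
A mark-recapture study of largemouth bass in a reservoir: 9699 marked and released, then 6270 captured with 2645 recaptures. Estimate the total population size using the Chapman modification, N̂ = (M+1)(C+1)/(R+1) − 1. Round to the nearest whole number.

N ≈ 22,988

N̂ = (9699+1)(6270+1)/(2645+1) − 1 = 9700·6271/2646 − 1
= 60828700/2646 − 1 ≈ 22988.9 − 1 ≈ 22987.9 → 22988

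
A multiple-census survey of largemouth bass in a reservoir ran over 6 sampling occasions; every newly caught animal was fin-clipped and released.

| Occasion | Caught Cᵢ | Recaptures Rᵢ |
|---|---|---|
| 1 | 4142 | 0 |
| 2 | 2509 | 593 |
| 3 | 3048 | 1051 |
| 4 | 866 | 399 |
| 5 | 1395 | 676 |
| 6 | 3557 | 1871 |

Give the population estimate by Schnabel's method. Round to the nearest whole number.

N ≈ 17,558

Marked at large before each occasion: Mᵢ = Σⱼ<ᵢ (Cⱼ − Rⱼ) → M1=0, M2=4142, M3=6058, M4=8055, M5=8522, M6=9241
Σ MᵢCᵢ = 0·4142 + 4142·2509 + 6058·3048 + 8055·866 + 8522·1395 + 9241·3557 = 0 + 10392278 + 18464784 + 6975630 + 11888190 + 32870237 = 80591119
Σ Rᵢ = 0 + 593 + 1051 + 399 + 676 + 1871 = 4590
N̂ = 80591119 / 4590 ≈ 17558.0 → 17558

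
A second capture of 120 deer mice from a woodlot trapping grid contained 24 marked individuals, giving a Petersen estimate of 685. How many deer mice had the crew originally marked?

From N = M·C/R: M = N·R / C = 685·24 / 120 = 16440 / 120 = 137.

M = 137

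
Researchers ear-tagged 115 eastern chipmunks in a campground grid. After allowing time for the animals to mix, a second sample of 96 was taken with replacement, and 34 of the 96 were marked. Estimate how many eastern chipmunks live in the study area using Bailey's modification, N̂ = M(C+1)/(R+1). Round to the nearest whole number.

N̂ = 115·(96+1)/(34+1) = 115·97/35 = 11155/35 ≈ 318.7 → 319

N ≈ 319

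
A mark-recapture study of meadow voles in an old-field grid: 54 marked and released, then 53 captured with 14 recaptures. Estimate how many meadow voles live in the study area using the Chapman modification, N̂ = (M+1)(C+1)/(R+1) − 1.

N = 197

N̂ = (54+1)(53+1)/(14+1) − 1 = 55·54/15 − 1
= 2970/15 − 1 = 198 − 1 = 197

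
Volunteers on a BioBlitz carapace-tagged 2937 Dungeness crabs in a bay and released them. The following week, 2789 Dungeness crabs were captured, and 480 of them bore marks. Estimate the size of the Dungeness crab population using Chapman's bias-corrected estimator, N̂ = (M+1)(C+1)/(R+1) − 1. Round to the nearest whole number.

N ≈ 17,041

N̂ = (2937+1)(2789+1)/(480+1) − 1 = 2938·2790/481 − 1
= 8197020/481 − 1 ≈ 17041.6 − 1 ≈ 17040.6 → 17041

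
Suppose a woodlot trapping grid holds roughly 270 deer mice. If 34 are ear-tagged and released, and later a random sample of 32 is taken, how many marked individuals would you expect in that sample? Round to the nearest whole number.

The marked fraction of the population is 34/270, so in a sample of 32 expect C·(M/N) marked.
E[R] = 34 × 32 / 270 = 1088 / 270 ≈ 4.0 → 4

expected recaptures ≈ 4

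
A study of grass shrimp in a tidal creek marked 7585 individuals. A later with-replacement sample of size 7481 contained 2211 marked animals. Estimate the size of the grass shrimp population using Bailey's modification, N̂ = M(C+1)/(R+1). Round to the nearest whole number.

N ≈ 25,656

N̂ = 7585·(7481+1)/(2211+1) = 7585·7482/2212 = 56750970/2212 ≈ 25656.0 → 25656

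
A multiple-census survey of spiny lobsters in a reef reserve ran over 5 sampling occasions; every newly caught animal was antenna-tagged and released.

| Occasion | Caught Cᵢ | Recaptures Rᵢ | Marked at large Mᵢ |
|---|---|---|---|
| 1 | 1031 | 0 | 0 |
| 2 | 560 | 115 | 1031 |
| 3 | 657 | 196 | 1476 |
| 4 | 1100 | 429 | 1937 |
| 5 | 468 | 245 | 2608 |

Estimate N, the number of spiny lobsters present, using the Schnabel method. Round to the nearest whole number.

Σ MᵢCᵢ = 0·1031 + 1031·560 + 1476·657 + 1937·1100 + 2608·468 = 0 + 577360 + 969732 + 2130700 + 1220544 = 4898336
Σ Rᵢ = 0 + 115 + 196 + 429 + 245 = 985
N̂ = 4898336 / 985 ≈ 4972.9 → 4973

N ≈ 4973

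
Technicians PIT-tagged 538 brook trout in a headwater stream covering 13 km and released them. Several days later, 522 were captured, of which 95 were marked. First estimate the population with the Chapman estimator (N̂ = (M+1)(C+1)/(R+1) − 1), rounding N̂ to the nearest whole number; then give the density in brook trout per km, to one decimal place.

density ≈ 225.8 brook trout per km

N̂ = 539·523/96 − 1 = 281897/96 − 1 ≈ 2935.4 → 2935
Density = N̂ / area = 2935 / 13 ≈ 225.77 → 225.8 per km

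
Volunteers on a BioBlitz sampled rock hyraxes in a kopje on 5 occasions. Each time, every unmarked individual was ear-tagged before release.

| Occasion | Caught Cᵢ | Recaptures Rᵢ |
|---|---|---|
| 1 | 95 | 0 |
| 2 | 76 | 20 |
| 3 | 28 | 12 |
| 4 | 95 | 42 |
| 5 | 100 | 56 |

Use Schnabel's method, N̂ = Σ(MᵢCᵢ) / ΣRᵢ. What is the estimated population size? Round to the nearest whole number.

N ≈ 379

Marked at large before each occasion: Mᵢ = Σⱼ<ᵢ (Cⱼ − Rⱼ) → M1=0, M2=95, M3=151, M4=167, M5=220
Σ MᵢCᵢ = 0·95 + 95·76 + 151·28 + 167·95 + 220·100 = 0 + 7220 + 4228 + 15865 + 22000 = 49313
Σ Rᵢ = 0 + 20 + 12 + 42 + 56 = 130
N̂ = 49313 / 130 ≈ 379.3 → 379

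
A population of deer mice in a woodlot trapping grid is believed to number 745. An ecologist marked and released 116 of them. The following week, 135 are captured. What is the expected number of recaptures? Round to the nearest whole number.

expected recaptures ≈ 21

Expected recaptures E[R] = M·C / N.
E[R] = 116 × 135 / 745 = 15660 / 745 ≈ 21.0 → 21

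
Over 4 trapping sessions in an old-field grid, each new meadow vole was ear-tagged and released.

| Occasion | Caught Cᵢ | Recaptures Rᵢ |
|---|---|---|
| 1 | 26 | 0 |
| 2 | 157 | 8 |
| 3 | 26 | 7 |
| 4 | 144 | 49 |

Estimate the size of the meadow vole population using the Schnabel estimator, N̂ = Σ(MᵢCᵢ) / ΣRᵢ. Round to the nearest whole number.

N ≈ 571

Marked at large before each occasion: Mᵢ = Σⱼ<ᵢ (Cⱼ − Rⱼ) → M1=0, M2=26, M3=175, M4=194
Σ MᵢCᵢ = 0·26 + 26·157 + 175·26 + 194·144 = 0 + 4082 + 4550 + 27936 = 36568
Σ Rᵢ = 0 + 8 + 7 + 49 = 64
N̂ = 36568 / 64 ≈ 571.4 → 571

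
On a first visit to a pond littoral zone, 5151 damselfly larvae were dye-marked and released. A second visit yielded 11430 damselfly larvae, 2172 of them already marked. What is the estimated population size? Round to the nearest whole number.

N = (5151 × 11430) / 2172 = 58875930 / 2172 ≈ 27106.8 → 27107

N ≈ 27,107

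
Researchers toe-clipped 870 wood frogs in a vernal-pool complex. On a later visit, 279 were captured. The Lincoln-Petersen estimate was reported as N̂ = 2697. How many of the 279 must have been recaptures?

From N = M·C/R: R = M·C / N = 870·279 / 2697 = 242730 / 2697 = 90.

R = 90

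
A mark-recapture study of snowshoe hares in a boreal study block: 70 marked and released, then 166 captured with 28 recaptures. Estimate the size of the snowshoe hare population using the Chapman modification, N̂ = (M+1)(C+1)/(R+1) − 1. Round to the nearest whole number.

N ≈ 408

N̂ = (70+1)(166+1)/(28+1) − 1 = 71·167/29 − 1
= 11857/29 − 1 ≈ 408.9 − 1 ≈ 407.9 → 408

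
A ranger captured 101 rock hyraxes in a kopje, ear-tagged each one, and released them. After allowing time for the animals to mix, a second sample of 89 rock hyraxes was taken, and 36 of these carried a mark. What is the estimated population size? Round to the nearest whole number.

N ≈ 250

The marked fraction in the recapture sample should equal the marked fraction in the population: 36/89 = 101/N.
N = (101 × 89) / 36 = 8989 / 36 ≈ 249.7 → 250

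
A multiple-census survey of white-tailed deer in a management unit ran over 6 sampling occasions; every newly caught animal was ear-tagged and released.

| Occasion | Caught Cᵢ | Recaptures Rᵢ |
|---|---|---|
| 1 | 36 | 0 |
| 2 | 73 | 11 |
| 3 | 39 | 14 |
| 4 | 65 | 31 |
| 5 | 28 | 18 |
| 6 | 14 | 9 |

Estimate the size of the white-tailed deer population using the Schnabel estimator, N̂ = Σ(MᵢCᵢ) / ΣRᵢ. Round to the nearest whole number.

N ≈ 255

Marked at large before each occasion: Mᵢ = Σⱼ<ᵢ (Cⱼ − Rⱼ) → M1=0, M2=36, M3=98, M4=123, M5=157, M6=167
Σ MᵢCᵢ = 0·36 + 36·73 + 98·39 + 123·65 + 157·28 + 167·14 = 0 + 2628 + 3822 + 7995 + 4396 + 2338 = 21179
Σ Rᵢ = 0 + 11 + 14 + 31 + 18 + 9 = 83
N̂ = 21179 / 83 ≈ 255.2 → 255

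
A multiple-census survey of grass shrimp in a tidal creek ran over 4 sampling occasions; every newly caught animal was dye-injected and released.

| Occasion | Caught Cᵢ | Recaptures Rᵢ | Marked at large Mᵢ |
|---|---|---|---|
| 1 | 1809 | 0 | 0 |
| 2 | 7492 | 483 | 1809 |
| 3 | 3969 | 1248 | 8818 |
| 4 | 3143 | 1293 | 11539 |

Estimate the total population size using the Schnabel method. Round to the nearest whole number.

N ≈ 28,049

Σ MᵢCᵢ = 0·1809 + 1809·7492 + 8818·3969 + 11539·3143 = 0 + 13553028 + 34998642 + 36267077 = 84818747
Σ Rᵢ = 0 + 483 + 1248 + 1293 = 3024
N̂ = 84818747 / 3024 ≈ 28048.5 → 28049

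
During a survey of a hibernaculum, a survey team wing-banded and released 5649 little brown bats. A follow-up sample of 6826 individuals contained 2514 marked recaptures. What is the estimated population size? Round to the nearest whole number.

The marked fraction in the recapture sample should equal the marked fraction in the population: 2514/6826 = 5649/N.
N = (5649 × 6826) / 2514 = 38560074 / 2514 ≈ 15338.1 → 15338

N ≈ 15,338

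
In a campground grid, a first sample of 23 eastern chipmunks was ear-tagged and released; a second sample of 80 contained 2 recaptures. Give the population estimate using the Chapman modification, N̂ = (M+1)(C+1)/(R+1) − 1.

N̂ = (23+1)(80+1)/(2+1) − 1 = 24·81/3 − 1
= 1944/3 − 1 = 648 − 1 = 647

N = 647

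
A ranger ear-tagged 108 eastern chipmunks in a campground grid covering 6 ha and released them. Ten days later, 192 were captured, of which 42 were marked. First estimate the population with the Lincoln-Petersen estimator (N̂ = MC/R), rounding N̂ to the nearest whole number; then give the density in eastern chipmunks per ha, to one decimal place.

N̂ = 108·192/42 = 20736/42 ≈ 493.7 → 494
Density = N̂ / area = 494 / 6 ≈ 82.33 → 82.3 per ha

density ≈ 82.3 eastern chipmunks per ha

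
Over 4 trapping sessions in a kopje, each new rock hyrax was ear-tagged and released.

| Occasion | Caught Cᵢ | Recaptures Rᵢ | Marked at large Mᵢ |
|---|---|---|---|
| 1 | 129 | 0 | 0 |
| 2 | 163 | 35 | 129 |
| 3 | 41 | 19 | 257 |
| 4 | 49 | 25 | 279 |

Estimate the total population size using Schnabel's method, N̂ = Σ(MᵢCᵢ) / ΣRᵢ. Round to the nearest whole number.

N ≈ 573

Σ MᵢCᵢ = 0·129 + 129·163 + 257·41 + 279·49 = 0 + 21027 + 10537 + 13671 = 45235
Σ Rᵢ = 0 + 35 + 19 + 25 = 79
N̂ = 45235 / 79 ≈ 572.6 → 573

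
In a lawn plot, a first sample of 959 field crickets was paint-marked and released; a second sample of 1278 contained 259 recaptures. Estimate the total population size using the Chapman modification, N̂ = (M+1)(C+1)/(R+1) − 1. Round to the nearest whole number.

N ≈ 4721

N̂ = (959+1)(1278+1)/(259+1) − 1 = 960·1279/260 − 1
= 1227840/260 − 1 ≈ 4722.46 − 1 ≈ 4721.46 → 4721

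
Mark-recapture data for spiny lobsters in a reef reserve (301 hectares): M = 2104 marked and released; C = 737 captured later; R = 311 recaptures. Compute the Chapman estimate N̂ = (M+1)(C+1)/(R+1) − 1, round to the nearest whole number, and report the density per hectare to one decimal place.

density ≈ 16.5 spiny lobsters per hectare

N̂ = 2105·738/312 − 1 = 1553490/312 − 1 ≈ 4978.1 → 4978
Density = N̂ / area = 4978 / 301 ≈ 16.54 → 16.5 per hectare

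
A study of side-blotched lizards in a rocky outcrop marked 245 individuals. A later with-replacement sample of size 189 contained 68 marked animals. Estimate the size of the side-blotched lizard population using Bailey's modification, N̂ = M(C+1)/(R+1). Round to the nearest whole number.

N ≈ 675

N̂ = 245·(189+1)/(68+1) = 245·190/69 = 46550/69 ≈ 674.6 → 675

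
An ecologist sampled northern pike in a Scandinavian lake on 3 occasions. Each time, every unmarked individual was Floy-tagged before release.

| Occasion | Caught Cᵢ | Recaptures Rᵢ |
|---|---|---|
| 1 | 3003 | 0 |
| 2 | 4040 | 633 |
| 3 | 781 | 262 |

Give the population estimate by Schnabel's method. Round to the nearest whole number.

N ≈ 19,149

Marked at large before each occasion: Mᵢ = Σⱼ<ᵢ (Cⱼ − Rⱼ) → M1=0, M2=3003, M3=6410
Σ MᵢCᵢ = 0·3003 + 3003·4040 + 6410·781 = 0 + 12132120 + 5006210 = 17138330
Σ Rᵢ = 0 + 633 + 262 = 895
N̂ = 17138330 / 895 ≈ 19149.0 → 19149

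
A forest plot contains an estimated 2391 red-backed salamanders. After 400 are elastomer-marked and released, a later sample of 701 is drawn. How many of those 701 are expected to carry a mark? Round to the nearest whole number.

Expected recaptures E[R] = M·C / N.
E[R] = 400 × 701 / 2391 = 280400 / 2391 ≈ 117.3 → 117

expected recaptures ≈ 117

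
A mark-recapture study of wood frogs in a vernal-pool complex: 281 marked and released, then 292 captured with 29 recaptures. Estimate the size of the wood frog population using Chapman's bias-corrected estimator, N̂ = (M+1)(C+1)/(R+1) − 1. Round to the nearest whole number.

N̂ = (281+1)(292+1)/(29+1) − 1 = 282·293/30 − 1
= 82626/30 − 1 ≈ 2754.2 − 1 ≈ 2753.2 → 2753

N ≈ 2753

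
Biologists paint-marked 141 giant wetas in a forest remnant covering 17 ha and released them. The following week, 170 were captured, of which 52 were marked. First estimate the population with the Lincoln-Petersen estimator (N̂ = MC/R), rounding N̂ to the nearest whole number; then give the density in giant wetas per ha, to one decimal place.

density ≈ 27.1 giant wetas per ha

N̂ = 141·170/52 = 23970/52 ≈ 461.0 → 461
Density = N̂ / area = 461 / 17 ≈ 27.12 → 27.1 per ha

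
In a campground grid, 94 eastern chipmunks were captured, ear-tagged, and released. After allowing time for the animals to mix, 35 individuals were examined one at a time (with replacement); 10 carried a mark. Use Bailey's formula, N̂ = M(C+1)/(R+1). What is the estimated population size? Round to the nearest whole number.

N ≈ 308

N̂ = 94·(35+1)/(10+1) = 94·36/11 = 3384/11 ≈ 307.6 → 308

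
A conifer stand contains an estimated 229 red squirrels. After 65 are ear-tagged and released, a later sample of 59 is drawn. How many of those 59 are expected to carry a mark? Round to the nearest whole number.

The marked fraction of the population is 65/229, so in a sample of 59 expect C·(M/N) marked.
E[R] = 65 × 59 / 229 = 3835 / 229 ≈ 16.7 → 17

expected recaptures ≈ 17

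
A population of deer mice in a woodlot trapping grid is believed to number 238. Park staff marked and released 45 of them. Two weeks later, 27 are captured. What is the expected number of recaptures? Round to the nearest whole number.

expected recaptures ≈ 5

The marked fraction of the population is 45/238, so in a sample of 27 expect C·(M/N) marked.
E[R] = 45 × 27 / 238 = 1215 / 238 ≈ 5.1 → 5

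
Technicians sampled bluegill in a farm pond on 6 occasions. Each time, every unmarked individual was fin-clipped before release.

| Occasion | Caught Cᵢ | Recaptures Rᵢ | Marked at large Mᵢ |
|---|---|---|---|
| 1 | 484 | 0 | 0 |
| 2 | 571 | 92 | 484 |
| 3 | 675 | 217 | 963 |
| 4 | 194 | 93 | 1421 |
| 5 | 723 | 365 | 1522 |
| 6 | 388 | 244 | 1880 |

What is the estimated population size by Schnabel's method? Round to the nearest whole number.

N ≈ 2999

Σ MᵢCᵢ = 0·484 + 484·571 + 963·675 + 1421·194 + 1522·723 + 1880·388 = 0 + 276364 + 650025 + 275674 + 1100406 + 729440 = 3031909
Σ Rᵢ = 0 + 92 + 217 + 93 + 365 + 244 = 1011
N̂ = 3031909 / 1011 ≈ 2998.9 → 2999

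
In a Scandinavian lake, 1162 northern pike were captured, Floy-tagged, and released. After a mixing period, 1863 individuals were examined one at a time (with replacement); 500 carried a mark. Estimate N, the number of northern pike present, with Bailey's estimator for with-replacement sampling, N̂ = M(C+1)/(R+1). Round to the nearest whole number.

N̂ = 1162·(1863+1)/(500+1) = 1162·1864/501 = 2165968/501 ≈ 4323.3 → 4323

N ≈ 4323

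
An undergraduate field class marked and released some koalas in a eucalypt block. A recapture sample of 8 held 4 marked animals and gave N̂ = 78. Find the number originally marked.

From N = M·C/R: M = N·R / C = 78·4 / 8 = 312 / 8 = 39.

M = 39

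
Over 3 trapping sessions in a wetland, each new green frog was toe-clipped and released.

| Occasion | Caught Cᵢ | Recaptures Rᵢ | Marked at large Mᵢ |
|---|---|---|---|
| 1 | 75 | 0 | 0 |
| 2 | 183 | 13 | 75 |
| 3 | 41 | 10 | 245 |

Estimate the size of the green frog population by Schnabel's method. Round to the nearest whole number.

N ≈ 1033

Σ MᵢCᵢ = 0·75 + 75·183 + 245·41 = 0 + 13725 + 10045 = 23770
Σ Rᵢ = 0 + 13 + 10 = 23
N̂ = 23770 / 23 ≈ 1033.48 → 1033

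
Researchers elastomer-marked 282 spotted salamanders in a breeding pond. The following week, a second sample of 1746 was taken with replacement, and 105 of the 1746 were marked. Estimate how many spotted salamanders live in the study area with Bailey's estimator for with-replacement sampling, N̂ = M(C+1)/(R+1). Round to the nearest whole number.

N̂ = 282·(1746+1)/(105+1) = 282·1747/106 = 492654/106 ≈ 4647.7 → 4648

N ≈ 4648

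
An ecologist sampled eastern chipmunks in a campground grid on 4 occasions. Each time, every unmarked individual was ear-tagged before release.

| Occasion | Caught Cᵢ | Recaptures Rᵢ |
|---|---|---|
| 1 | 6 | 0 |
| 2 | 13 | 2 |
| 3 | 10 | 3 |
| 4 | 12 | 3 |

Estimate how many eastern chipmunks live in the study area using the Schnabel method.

Marked at large before each occasion: Mᵢ = Σⱼ<ᵢ (Cⱼ − Rⱼ) → M1=0, M2=6, M3=17, M4=24
Σ MᵢCᵢ = 0·6 + 6·13 + 17·10 + 24·12 = 0 + 78 + 170 + 288 = 536
Σ Rᵢ = 0 + 2 + 3 + 3 = 8
N̂ = 536 / 8 = 67

N = 67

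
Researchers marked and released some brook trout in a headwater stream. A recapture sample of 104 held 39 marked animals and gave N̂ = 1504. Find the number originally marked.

From N = M·C/R: M = N·R / C = 1504·39 / 104 = 58656 / 104 = 564.

M = 564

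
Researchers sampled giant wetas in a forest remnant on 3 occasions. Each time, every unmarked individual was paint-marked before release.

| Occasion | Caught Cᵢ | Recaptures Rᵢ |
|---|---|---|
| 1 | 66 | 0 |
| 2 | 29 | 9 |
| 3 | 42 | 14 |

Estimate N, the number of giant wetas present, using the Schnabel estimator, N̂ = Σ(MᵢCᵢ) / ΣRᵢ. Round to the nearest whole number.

Marked at large before each occasion: Mᵢ = Σⱼ<ᵢ (Cⱼ − Rⱼ) → M1=0, M2=66, M3=86
Σ MᵢCᵢ = 0·66 + 66·29 + 86·42 = 0 + 1914 + 3612 = 5526
Σ Rᵢ = 0 + 9 + 14 = 23
N̂ = 5526 / 23 ≈ 240.3 → 240

N ≈ 240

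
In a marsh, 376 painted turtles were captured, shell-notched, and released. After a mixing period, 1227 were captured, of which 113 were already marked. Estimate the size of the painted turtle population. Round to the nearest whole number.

If marked individuals mix randomly, R/C ≈ M/N, giving N ≈ M·C/R.
N = (376 × 1227) / 113 = 461352 / 113 ≈ 4082.8 → 4083

N ≈ 4083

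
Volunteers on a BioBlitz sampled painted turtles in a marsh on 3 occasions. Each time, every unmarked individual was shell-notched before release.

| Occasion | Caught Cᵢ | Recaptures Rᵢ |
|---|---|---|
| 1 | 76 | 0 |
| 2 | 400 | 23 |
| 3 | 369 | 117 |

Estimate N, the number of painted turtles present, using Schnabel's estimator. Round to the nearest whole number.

Marked at large before each occasion: Mᵢ = Σⱼ<ᵢ (Cⱼ − Rⱼ) → M1=0, M2=76, M3=453
Σ MᵢCᵢ = 0·76 + 76·400 + 453·369 = 0 + 30400 + 167157 = 197557
Σ Rᵢ = 0 + 23 + 117 = 140
N̂ = 197557 / 140 ≈ 1411.1 → 1411

N ≈ 1411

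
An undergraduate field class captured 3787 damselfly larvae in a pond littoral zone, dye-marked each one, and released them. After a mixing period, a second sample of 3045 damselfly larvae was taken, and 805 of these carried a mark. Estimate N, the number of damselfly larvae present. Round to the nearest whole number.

N ≈ 14,325

The marked fraction in the recapture sample should equal the marked fraction in the population: 805/3045 = 3787/N.
N = (3787 × 3045) / 805 = 11531415 / 805 ≈ 14324.7 → 14325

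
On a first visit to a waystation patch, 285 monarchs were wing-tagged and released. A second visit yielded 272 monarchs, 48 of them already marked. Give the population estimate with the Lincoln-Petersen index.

N = (285 × 272) / 48 = 77520 / 48 = 1615

N = 1615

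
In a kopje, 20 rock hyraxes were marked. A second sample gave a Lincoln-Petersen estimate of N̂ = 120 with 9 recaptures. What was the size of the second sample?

From N = M·C/R: C = N·R / M = 120·9 / 20 = 1080 / 20 = 54.

C = 54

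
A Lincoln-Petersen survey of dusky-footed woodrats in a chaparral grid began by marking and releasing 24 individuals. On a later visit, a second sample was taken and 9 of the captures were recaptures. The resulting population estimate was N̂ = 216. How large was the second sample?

C = 81

From N = M·C/R: C = N·R / M = 216·9 / 24 = 1944 / 24 = 81.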